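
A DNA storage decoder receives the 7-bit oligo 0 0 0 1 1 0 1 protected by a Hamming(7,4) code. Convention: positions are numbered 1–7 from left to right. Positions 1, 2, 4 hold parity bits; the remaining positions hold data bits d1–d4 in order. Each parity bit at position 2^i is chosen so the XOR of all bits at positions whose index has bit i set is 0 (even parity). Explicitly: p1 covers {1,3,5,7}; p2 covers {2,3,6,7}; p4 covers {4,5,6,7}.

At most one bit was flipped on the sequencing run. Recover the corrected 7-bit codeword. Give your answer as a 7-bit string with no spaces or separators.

0001111

s1 (pos 1,3,5,7): 0⊕0⊕1⊕1 = 0
s2 (pos 2,3,6,7): 0⊕0⊕0⊕1 = 1
s4 (pos 4,5,6,7): 1⊕1⊕0⊕1 = 1
Syndrome s4…s1 = 110 → error at position 6.
Flip position 6: 0001101 → 0001111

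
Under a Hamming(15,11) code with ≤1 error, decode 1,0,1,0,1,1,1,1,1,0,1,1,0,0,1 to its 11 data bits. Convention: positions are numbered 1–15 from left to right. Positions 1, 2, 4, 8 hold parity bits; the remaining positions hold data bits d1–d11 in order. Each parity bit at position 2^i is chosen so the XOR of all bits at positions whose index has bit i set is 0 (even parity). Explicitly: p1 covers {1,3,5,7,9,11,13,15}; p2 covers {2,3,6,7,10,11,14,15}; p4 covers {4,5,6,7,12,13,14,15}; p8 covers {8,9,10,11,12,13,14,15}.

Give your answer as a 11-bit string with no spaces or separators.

11111011000

s1 (pos 1,3,5,7,9,11,13,15): 1⊕1⊕1⊕1⊕1⊕1⊕0⊕1 = 1
s2 (pos 2,3,6,7,10,11,14,15): 0⊕1⊕1⊕1⊕0⊕1⊕0⊕1 = 1
s4 (pos 4,5,6,7,12,13,14,15): 0⊕1⊕1⊕1⊕1⊕0⊕0⊕1 = 1
s8 (pos 8,9,10,11,12,13,14,15): 1⊕1⊕0⊕1⊕1⊕0⊕0⊕1 = 1
Syndrome s8…s1 = 1111 → error at position 15.
Flip position 15: 101011111011001 → 101011111011000
Read data bits from positions 3,5,6,7,9,10,11,12,13,14,15: 11111011000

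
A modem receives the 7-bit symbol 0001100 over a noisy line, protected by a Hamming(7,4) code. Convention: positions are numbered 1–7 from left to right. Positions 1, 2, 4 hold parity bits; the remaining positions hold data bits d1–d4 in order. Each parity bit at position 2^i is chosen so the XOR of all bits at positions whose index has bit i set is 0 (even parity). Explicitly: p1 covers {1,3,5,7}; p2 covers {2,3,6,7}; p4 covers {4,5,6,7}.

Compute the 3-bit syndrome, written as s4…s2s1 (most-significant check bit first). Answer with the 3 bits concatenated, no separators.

s1 (pos 1,3,5,7): 0⊕0⊕1⊕0 = 1
s2 (pos 2,3,6,7): 0⊕0⊕0⊕0 = 0
s4 (pos 4,5,6,7): 1⊕1⊕0⊕0 = 0
Syndrome s4…s1 = 001 → error at position 1.

001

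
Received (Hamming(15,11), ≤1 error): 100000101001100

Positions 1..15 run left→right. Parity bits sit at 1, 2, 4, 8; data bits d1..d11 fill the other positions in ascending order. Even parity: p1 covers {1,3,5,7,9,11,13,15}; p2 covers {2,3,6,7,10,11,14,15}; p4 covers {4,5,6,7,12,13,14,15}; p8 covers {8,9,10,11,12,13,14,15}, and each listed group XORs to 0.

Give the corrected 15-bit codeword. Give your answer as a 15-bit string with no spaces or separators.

100000101001110

s1 (pos 1,3,5,7,9,11,13,15): 1⊕0⊕0⊕1⊕1⊕0⊕1⊕0 = 0
s2 (pos 2,3,6,7,10,11,14,15): 0⊕0⊕0⊕1⊕0⊕0⊕0⊕0 = 1
s4 (pos 4,5,6,7,12,13,14,15): 0⊕0⊕0⊕1⊕1⊕1⊕0⊕0 = 1
s8 (pos 8,9,10,11,12,13,14,15): 0⊕1⊕0⊕0⊕1⊕1⊕0⊕0 = 1
Syndrome s8…s1 = 1110 → error at position 14.
Flip position 14: 100000101001100 → 100000101001110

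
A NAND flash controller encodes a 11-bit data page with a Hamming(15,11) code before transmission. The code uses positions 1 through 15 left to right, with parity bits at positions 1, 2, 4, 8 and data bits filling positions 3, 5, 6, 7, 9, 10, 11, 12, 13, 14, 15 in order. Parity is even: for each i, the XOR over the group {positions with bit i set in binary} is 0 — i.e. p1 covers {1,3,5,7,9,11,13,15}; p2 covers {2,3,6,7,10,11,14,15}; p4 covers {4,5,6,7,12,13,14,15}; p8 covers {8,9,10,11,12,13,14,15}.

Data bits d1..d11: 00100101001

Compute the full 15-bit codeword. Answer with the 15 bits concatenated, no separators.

110101010101001

Place data at non-parity positions: p1 p2 0 p4 0 1 0 p8 0 1 0 1 0 0 1
p1 (pos 1,3,5,7,9,11,13,15): XOR of data positions = 0⊕0⊕0⊕0⊕0⊕0⊕1 = 1
p2 (pos 2,3,6,7,10,11,14,15): XOR of data positions = 0⊕1⊕0⊕1⊕0⊕0⊕1 = 1
p4 (pos 4,5,6,7,12,13,14,15): XOR of data positions = 0⊕1⊕0⊕1⊕0⊕0⊕1 = 1
p8 (pos 8,9,10,11,12,13,14,15): XOR of data positions = 0⊕1⊕0⊕1⊕0⊕0⊕1 = 1
Codeword: 110101010101001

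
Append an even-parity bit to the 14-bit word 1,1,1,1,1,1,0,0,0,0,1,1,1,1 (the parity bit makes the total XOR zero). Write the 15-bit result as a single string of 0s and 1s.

XOR of the 14 data bits: 1⊕1⊕1⊕1⊕1⊕1⊕0⊕0⊕0⊕0⊕1⊕1⊕1⊕1 = 0
Parity bit = 0 (so all 15 bits XOR to 0).

111111000011110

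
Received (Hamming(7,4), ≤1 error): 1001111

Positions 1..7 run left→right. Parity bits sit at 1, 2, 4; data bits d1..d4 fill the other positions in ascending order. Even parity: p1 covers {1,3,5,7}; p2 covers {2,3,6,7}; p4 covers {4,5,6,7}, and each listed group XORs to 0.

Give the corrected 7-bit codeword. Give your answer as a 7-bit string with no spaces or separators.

s1 (pos 1,3,5,7): 1⊕0⊕1⊕1 = 1
s2 (pos 2,3,6,7): 0⊕0⊕1⊕1 = 0
s4 (pos 4,5,6,7): 1⊕1⊕1⊕1 = 0
Syndrome s4…s1 = 001 → error at position 1.
Flip position 1: 1001111 → 0001111

0001111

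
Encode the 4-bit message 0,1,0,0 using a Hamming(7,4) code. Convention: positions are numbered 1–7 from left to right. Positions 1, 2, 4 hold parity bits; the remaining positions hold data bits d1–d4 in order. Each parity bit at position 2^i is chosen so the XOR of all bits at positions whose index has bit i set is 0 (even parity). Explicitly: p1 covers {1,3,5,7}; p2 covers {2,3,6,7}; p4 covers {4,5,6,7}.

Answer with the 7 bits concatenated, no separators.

1001100

Place data at non-parity positions: p1 p2 0 p4 1 0 0
p1 (pos 1,3,5,7): XOR of data positions = 0⊕1⊕0 = 1
p2 (pos 2,3,6,7): XOR of data positions = 0⊕0⊕0 = 0
p4 (pos 4,5,6,7): XOR of data positions = 1⊕0⊕0 = 1
Codeword: 1001100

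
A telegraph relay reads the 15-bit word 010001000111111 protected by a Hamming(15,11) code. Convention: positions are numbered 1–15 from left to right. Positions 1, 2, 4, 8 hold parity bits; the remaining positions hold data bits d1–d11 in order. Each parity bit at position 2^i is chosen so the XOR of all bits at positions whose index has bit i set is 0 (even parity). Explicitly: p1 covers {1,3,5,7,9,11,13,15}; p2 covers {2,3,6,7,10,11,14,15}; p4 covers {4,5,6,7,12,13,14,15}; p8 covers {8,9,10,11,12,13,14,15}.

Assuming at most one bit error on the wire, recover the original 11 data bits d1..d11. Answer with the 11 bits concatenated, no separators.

01100111111

s1 (pos 1,3,5,7,9,11,13,15): 0⊕0⊕0⊕0⊕0⊕1⊕1⊕1 = 1
s2 (pos 2,3,6,7,10,11,14,15): 1⊕0⊕1⊕0⊕1⊕1⊕1⊕1 = 0
s4 (pos 4,5,6,7,12,13,14,15): 0⊕0⊕1⊕0⊕1⊕1⊕1⊕1 = 1
s8 (pos 8,9,10,11,12,13,14,15): 0⊕0⊕1⊕1⊕1⊕1⊕1⊕1 = 0
Syndrome s8…s1 = 0101 → error at position 5.
Flip position 5: 010001000111111 → 010011000111111
Read data bits from positions 3,5,6,7,9,10,11,12,13,14,15: 01100111111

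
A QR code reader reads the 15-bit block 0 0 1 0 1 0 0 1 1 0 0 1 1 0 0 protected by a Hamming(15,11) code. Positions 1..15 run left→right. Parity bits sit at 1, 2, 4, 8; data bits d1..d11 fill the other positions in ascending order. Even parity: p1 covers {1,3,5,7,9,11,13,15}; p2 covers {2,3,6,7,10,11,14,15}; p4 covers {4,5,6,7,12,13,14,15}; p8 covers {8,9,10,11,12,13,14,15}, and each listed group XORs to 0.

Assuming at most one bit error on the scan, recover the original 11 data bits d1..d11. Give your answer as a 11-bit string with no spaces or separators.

s1 (pos 1,3,5,7,9,11,13,15): 0⊕1⊕1⊕0⊕1⊕0⊕1⊕0 = 0
s2 (pos 2,3,6,7,10,11,14,15): 0⊕1⊕0⊕0⊕0⊕0⊕0⊕0 = 1
s4 (pos 4,5,6,7,12,13,14,15): 0⊕1⊕0⊕0⊕1⊕1⊕0⊕0 = 1
s8 (pos 8,9,10,11,12,13,14,15): 1⊕1⊕0⊕0⊕1⊕1⊕0⊕0 = 0
Syndrome s8…s1 = 0110 → error at position 6.
Flip position 6: 001010011001100 → 001011011001100
Read data bits from positions 3,5,6,7,9,10,11,12,13,14,15: 11101001100

11101001100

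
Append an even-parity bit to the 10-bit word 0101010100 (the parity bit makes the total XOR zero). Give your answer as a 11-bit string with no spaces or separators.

XOR of the 10 data bits: 0⊕1⊕0⊕1⊕0⊕1⊕0⊕1⊕0⊕0 = 0
Parity bit = 0 (so all 11 bits XOR to 0).

01010101000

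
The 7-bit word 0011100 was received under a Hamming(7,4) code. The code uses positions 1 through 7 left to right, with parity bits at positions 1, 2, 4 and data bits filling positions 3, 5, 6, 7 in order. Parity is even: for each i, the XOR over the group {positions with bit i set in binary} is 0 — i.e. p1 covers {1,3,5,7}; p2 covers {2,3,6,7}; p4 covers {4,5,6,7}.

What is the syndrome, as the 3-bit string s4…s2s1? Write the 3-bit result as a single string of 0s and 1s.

010

s1 (pos 1,3,5,7): 0⊕1⊕1⊕0 = 0
s2 (pos 2,3,6,7): 0⊕1⊕0⊕0 = 1
s4 (pos 4,5,6,7): 1⊕1⊕0⊕0 = 0
Syndrome s4…s1 = 010 → error at position 2.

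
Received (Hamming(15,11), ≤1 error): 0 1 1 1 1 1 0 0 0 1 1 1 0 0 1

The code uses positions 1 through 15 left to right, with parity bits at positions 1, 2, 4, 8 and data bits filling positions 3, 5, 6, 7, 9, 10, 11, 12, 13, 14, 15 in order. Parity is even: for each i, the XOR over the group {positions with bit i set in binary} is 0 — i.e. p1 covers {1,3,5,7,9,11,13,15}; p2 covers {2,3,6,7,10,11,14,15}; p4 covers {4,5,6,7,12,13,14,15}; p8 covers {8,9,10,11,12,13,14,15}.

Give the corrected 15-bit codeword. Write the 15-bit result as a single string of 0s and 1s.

s1 (pos 1,3,5,7,9,11,13,15): 0⊕1⊕1⊕0⊕0⊕1⊕0⊕1 = 0
s2 (pos 2,3,6,7,10,11,14,15): 1⊕1⊕1⊕0⊕1⊕1⊕0⊕1 = 0
s4 (pos 4,5,6,7,12,13,14,15): 1⊕1⊕1⊕0⊕1⊕0⊕0⊕1 = 1
s8 (pos 8,9,10,11,12,13,14,15): 0⊕0⊕1⊕1⊕1⊕0⊕0⊕1 = 0
Syndrome s8…s1 = 0100 → error at position 4.
Flip position 4: 011111000111001 → 011011000111001

011011000111001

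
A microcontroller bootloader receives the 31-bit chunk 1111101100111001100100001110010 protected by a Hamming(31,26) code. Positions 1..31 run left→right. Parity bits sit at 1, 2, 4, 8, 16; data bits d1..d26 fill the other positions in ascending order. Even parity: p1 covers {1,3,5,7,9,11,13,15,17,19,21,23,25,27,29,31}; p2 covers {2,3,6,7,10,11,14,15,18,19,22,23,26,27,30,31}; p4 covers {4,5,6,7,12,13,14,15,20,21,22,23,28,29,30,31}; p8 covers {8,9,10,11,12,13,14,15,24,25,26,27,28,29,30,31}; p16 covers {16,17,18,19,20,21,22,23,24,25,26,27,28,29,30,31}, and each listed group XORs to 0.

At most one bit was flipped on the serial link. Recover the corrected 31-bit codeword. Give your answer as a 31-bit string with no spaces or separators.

s1 (pos 1,3,5,7,9,11,13,15,17,19,21,23,25,27,29,31): 1⊕1⊕1⊕1⊕0⊕1⊕1⊕0⊕1⊕0⊕0⊕0⊕1⊕1⊕0⊕0 = 1
s2 (pos 2,3,6,7,10,11,14,15,18,19,22,23,26,27,30,31): 1⊕1⊕0⊕1⊕0⊕1⊕0⊕0⊕0⊕0⊕0⊕0⊕1⊕1⊕1⊕0 = 1
s4 (pos 4,5,6,7,12,13,14,15,20,21,22,23,28,29,30,31): 1⊕1⊕0⊕1⊕1⊕1⊕0⊕0⊕1⊕0⊕0⊕0⊕0⊕0⊕1⊕0 = 1
s8 (pos 8,9,10,11,12,13,14,15,24,25,26,27,28,29,30,31): 1⊕0⊕0⊕1⊕1⊕1⊕0⊕0⊕0⊕1⊕1⊕1⊕0⊕0⊕1⊕0 = 0
s16 (pos 16,17,18,19,20,21,22,23,24,25,26,27,28,29,30,31): 1⊕1⊕0⊕0⊕1⊕0⊕0⊕0⊕0⊕1⊕1⊕1⊕0⊕0⊕1⊕0 = 1
Syndrome s16…s1 = 10111 → error at position 23.
Flip position 23: 1111101100111001100100001110010 → 1111101100111001100100101110010

1111101100111001100100101110010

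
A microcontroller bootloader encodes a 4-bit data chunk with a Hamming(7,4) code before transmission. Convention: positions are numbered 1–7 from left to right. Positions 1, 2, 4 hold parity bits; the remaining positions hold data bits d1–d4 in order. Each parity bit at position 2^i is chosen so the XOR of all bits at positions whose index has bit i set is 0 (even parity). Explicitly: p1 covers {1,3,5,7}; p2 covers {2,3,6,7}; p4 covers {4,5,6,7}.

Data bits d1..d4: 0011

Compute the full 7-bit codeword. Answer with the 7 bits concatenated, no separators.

1000011

Place data at non-parity positions: p1 p2 0 p4 0 1 1
p1 (pos 1,3,5,7): XOR of data positions = 0⊕0⊕1 = 1
p2 (pos 2,3,6,7): XOR of data positions = 0⊕1⊕1 = 0
p4 (pos 4,5,6,7): XOR of data positions = 0⊕1⊕1 = 0
Codeword: 1000011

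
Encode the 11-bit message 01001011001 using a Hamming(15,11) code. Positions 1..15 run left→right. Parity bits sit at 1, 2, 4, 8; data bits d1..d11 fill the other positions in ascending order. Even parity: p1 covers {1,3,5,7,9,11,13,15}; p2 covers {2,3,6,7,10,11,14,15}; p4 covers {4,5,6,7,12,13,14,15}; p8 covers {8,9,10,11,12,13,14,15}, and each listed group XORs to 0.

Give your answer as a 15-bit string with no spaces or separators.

Place data at non-parity positions: p1 p2 0 p4 1 0 0 p8 1 0 1 1 0 0 1
p1 (pos 1,3,5,7,9,11,13,15): XOR of data positions = 0⊕1⊕0⊕1⊕1⊕0⊕1 = 0
p2 (pos 2,3,6,7,10,11,14,15): XOR of data positions = 0⊕0⊕0⊕0⊕1⊕0⊕1 = 0
p4 (pos 4,5,6,7,12,13,14,15): XOR of data positions = 1⊕0⊕0⊕1⊕0⊕0⊕1 = 1
p8 (pos 8,9,10,11,12,13,14,15): XOR of data positions = 1⊕0⊕1⊕1⊕0⊕0⊕1 = 0
Codeword: 000110001011001

000110001011001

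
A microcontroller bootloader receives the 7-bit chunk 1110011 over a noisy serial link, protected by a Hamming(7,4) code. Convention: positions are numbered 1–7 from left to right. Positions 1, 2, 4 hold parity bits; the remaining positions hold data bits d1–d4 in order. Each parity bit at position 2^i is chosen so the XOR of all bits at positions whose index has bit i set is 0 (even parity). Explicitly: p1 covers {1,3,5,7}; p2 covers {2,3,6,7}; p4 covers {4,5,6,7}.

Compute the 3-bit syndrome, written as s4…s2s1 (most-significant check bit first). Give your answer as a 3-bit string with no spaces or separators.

s1 (pos 1,3,5,7): 1⊕1⊕0⊕1 = 1
s2 (pos 2,3,6,7): 1⊕1⊕1⊕1 = 0
s4 (pos 4,5,6,7): 0⊕0⊕1⊕1 = 0
Syndrome s4…s1 = 001 → error at position 1.

001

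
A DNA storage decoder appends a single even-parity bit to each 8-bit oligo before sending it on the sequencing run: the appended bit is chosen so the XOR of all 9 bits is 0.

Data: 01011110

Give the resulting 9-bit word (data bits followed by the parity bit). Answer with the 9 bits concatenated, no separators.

010111101

XOR of the 8 data bits: 0⊕1⊕0⊕1⊕1⊕1⊕1⊕0 = 1
Parity bit = 1 (so all 9 bits XOR to 0).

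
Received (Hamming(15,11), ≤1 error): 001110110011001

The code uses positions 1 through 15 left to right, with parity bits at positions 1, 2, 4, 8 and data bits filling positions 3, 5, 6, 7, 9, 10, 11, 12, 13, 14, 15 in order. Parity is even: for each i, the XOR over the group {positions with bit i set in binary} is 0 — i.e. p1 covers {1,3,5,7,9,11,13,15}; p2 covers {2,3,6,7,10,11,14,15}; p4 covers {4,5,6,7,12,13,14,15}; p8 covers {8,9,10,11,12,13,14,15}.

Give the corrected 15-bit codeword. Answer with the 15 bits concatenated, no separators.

001100110011001

s1 (pos 1,3,5,7,9,11,13,15): 0⊕1⊕1⊕1⊕0⊕1⊕0⊕1 = 1
s2 (pos 2,3,6,7,10,11,14,15): 0⊕1⊕0⊕1⊕0⊕1⊕0⊕1 = 0
s4 (pos 4,5,6,7,12,13,14,15): 1⊕1⊕0⊕1⊕1⊕0⊕0⊕1 = 1
s8 (pos 8,9,10,11,12,13,14,15): 1⊕0⊕0⊕1⊕1⊕0⊕0⊕1 = 0
Syndrome s8…s1 = 0101 → error at position 5.
Flip position 5: 001110110011001 → 001100110011001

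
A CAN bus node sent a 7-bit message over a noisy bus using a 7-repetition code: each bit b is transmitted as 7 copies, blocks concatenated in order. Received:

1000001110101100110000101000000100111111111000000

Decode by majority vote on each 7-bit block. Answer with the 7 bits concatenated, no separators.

Block 1 (1000001): 2 ones → 0
Block 2 (1101011): 5 ones → 1
Block 3 (0011000): 2 ones → 0
Block 4 (0101000): 2 ones → 0
Block 5 (0001001): 2 ones → 0
Block 6 (1111111): 7 ones → 1
Block 7 (1000000): 1 one → 0

0100010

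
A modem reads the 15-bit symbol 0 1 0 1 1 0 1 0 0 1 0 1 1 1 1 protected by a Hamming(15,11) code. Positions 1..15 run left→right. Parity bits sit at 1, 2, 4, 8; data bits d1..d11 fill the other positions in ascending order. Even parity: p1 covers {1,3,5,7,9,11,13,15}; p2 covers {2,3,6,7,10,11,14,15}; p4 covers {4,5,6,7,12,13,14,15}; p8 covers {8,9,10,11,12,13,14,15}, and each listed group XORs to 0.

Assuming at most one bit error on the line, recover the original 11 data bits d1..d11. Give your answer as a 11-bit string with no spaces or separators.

s1 (pos 1,3,5,7,9,11,13,15): 0⊕0⊕1⊕1⊕0⊕0⊕1⊕1 = 0
s2 (pos 2,3,6,7,10,11,14,15): 1⊕0⊕0⊕1⊕1⊕0⊕1⊕1 = 1
s4 (pos 4,5,6,7,12,13,14,15): 1⊕1⊕0⊕1⊕1⊕1⊕1⊕1 = 1
s8 (pos 8,9,10,11,12,13,14,15): 0⊕0⊕1⊕0⊕1⊕1⊕1⊕1 = 1
Syndrome s8…s1 = 1110 → error at position 14.
Flip position 14: 010110100101111 → 010110100101101
Read data bits from positions 3,5,6,7,9,10,11,12,13,14,15: 01010101101

01010101101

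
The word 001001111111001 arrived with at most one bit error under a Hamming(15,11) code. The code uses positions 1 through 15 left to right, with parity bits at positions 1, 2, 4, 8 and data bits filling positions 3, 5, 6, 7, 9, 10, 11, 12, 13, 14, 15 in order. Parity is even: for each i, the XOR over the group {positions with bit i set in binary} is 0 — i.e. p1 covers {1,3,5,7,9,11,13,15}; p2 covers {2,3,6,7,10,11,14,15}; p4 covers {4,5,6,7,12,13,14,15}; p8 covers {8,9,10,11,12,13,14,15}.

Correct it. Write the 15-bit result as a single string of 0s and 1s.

101001111111001

s1 (pos 1,3,5,7,9,11,13,15): 0⊕1⊕0⊕1⊕1⊕1⊕0⊕1 = 1
s2 (pos 2,3,6,7,10,11,14,15): 0⊕1⊕1⊕1⊕1⊕1⊕0⊕1 = 0
s4 (pos 4,5,6,7,12,13,14,15): 0⊕0⊕1⊕1⊕1⊕0⊕0⊕1 = 0
s8 (pos 8,9,10,11,12,13,14,15): 1⊕1⊕1⊕1⊕1⊕0⊕0⊕1 = 0
Syndrome s8…s1 = 0001 → error at position 1.
Flip position 1: 001001111111001 → 101001111111001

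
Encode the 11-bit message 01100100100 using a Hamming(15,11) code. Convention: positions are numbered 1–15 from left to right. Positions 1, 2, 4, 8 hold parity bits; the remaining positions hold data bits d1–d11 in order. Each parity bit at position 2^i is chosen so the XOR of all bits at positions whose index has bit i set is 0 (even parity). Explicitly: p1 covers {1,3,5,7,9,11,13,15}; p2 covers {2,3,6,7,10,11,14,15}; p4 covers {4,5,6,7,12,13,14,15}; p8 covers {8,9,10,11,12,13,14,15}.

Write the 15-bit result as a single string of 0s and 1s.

Place data at non-parity positions: p1 p2 0 p4 1 1 0 p8 0 1 0 0 1 0 0
p1 (pos 1,3,5,7,9,11,13,15): XOR of data positions = 0⊕1⊕0⊕0⊕0⊕1⊕0 = 0
p2 (pos 2,3,6,7,10,11,14,15): XOR of data positions = 0⊕1⊕0⊕1⊕0⊕0⊕0 = 0
p4 (pos 4,5,6,7,12,13,14,15): XOR of data positions = 1⊕1⊕0⊕0⊕1⊕0⊕0 = 1
p8 (pos 8,9,10,11,12,13,14,15): XOR of data positions = 0⊕1⊕0⊕0⊕1⊕0⊕0 = 0
Codeword: 000111000100100

000111000100100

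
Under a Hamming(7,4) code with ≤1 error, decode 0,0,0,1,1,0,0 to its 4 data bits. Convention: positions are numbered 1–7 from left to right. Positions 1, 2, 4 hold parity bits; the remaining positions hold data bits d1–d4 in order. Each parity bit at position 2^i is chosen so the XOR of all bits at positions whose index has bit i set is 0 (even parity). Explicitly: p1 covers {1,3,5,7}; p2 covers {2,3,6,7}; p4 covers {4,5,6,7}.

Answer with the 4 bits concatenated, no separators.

0100

s1 (pos 1,3,5,7): 0⊕0⊕1⊕0 = 1
s2 (pos 2,3,6,7): 0⊕0⊕0⊕0 = 0
s4 (pos 4,5,6,7): 1⊕1⊕0⊕0 = 0
Syndrome s4…s1 = 001 → error at position 1.
Flip position 1: 0001100 → 1001100
Read data bits from positions 3,5,6,7: 0100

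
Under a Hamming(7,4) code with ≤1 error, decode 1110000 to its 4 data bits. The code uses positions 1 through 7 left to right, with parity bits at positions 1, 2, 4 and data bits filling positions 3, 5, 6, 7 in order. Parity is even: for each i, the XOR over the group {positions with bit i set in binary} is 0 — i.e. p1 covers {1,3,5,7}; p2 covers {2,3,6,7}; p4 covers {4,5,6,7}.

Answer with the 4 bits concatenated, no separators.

s1 (pos 1,3,5,7): 1⊕1⊕0⊕0 = 0
s2 (pos 2,3,6,7): 1⊕1⊕0⊕0 = 0
s4 (pos 4,5,6,7): 0⊕0⊕0⊕0 = 0
Syndrome s4…s1 = 000 → no error.
Read data bits from positions 3,5,6,7: 1000

1000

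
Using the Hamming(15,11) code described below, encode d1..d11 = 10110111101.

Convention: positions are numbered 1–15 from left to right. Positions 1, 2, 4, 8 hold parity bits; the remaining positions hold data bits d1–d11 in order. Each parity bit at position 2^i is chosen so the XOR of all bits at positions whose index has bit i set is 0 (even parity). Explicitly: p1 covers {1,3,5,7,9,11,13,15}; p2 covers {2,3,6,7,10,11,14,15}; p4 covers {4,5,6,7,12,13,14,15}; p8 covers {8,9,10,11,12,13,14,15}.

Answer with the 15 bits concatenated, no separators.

101101110111101

Place data at non-parity positions: p1 p2 1 p4 0 1 1 p8 0 1 1 1 1 0 1
p1 (pos 1,3,5,7,9,11,13,15): XOR of data positions = 1⊕0⊕1⊕0⊕1⊕1⊕1 = 1
p2 (pos 2,3,6,7,10,11,14,15): XOR of data positions = 1⊕1⊕1⊕1⊕1⊕0⊕1 = 0
p4 (pos 4,5,6,7,12,13,14,15): XOR of data positions = 0⊕1⊕1⊕1⊕1⊕0⊕1 = 1
p8 (pos 8,9,10,11,12,13,14,15): XOR of data positions = 0⊕1⊕1⊕1⊕1⊕0⊕1 = 1
Codeword: 101101110111101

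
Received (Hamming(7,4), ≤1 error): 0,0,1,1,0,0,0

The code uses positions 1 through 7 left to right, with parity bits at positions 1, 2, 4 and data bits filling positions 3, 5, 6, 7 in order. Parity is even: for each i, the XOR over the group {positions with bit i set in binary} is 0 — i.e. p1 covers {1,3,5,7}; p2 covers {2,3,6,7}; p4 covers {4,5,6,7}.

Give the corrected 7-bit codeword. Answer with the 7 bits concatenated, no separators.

0011001

s1 (pos 1,3,5,7): 0⊕1⊕0⊕0 = 1
s2 (pos 2,3,6,7): 0⊕1⊕0⊕0 = 1
s4 (pos 4,5,6,7): 1⊕0⊕0⊕0 = 1
Syndrome s4…s1 = 111 → error at position 7.
Flip position 7: 0011000 → 0011001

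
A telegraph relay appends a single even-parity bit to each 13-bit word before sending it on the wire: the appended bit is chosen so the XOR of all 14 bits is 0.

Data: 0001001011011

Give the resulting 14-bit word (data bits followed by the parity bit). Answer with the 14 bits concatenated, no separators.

XOR of the 13 data bits: 0⊕0⊕0⊕1⊕0⊕0⊕1⊕0⊕1⊕1⊕0⊕1⊕1 = 0
Parity bit = 0 (so all 14 bits XOR to 0).

00010010110110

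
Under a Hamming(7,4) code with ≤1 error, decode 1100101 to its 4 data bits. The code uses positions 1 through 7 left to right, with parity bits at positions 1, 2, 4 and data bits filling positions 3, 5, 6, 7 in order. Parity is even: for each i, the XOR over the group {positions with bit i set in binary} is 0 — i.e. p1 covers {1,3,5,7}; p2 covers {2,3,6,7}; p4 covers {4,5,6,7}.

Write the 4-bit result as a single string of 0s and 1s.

0101

s1 (pos 1,3,5,7): 1⊕0⊕1⊕1 = 1
s2 (pos 2,3,6,7): 1⊕0⊕0⊕1 = 0
s4 (pos 4,5,6,7): 0⊕1⊕0⊕1 = 0
Syndrome s4…s1 = 001 → error at position 1.
Flip position 1: 1100101 → 0100101
Read data bits from positions 3,5,6,7: 0101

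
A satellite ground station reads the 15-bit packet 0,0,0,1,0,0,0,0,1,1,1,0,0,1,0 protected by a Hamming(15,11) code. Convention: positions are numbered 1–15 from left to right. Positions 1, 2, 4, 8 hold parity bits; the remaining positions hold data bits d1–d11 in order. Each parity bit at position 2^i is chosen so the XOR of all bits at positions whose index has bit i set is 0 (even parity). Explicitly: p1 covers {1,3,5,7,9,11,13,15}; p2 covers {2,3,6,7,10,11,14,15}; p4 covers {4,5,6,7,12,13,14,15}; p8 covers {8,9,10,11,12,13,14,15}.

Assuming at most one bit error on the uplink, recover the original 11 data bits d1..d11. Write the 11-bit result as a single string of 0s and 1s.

00001110010

s1 (pos 1,3,5,7,9,11,13,15): 0⊕0⊕0⊕0⊕1⊕1⊕0⊕0 = 0
s2 (pos 2,3,6,7,10,11,14,15): 0⊕0⊕0⊕0⊕1⊕1⊕1⊕0 = 1
s4 (pos 4,5,6,7,12,13,14,15): 1⊕0⊕0⊕0⊕0⊕0⊕1⊕0 = 0
s8 (pos 8,9,10,11,12,13,14,15): 0⊕1⊕1⊕1⊕0⊕0⊕1⊕0 = 0
Syndrome s8…s1 = 0010 → error at position 2.
Flip position 2: 000100001110010 → 010100001110010
Read data bits from positions 3,5,6,7,9,10,11,12,13,14,15: 00001110010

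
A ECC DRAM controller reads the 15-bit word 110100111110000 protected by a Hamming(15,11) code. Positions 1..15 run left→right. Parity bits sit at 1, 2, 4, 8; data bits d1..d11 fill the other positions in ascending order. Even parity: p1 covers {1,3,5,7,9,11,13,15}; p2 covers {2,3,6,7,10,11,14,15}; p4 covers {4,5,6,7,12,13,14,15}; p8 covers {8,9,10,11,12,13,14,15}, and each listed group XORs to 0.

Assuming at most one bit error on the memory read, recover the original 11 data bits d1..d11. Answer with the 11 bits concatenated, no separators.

s1 (pos 1,3,5,7,9,11,13,15): 1⊕0⊕0⊕1⊕1⊕1⊕0⊕0 = 0
s2 (pos 2,3,6,7,10,11,14,15): 1⊕0⊕0⊕1⊕1⊕1⊕0⊕0 = 0
s4 (pos 4,5,6,7,12,13,14,15): 1⊕0⊕0⊕1⊕0⊕0⊕0⊕0 = 0
s8 (pos 8,9,10,11,12,13,14,15): 1⊕1⊕1⊕1⊕0⊕0⊕0⊕0 = 0
Syndrome s8…s1 = 0000 → no error.
Read data bits from positions 3,5,6,7,9,10,11,12,13,14,15: 00011110000

00011110000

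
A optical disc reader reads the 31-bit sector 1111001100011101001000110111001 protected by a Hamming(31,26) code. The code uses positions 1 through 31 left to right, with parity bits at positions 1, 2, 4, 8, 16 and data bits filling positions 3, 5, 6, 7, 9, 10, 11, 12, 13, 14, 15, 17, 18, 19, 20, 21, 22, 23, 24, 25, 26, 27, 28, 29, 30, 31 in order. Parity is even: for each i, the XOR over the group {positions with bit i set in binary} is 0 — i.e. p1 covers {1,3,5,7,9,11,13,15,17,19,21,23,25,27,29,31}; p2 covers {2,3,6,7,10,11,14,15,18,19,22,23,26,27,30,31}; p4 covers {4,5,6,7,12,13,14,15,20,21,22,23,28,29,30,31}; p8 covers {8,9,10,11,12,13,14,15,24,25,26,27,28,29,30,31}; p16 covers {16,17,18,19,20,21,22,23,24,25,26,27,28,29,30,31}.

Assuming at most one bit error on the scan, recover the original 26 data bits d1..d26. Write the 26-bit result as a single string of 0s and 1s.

10010101110001000110111001

s1 (pos 1,3,5,7,9,11,13,15,17,19,21,23,25,27,29,31): 1⊕1⊕0⊕1⊕0⊕0⊕1⊕0⊕0⊕1⊕0⊕1⊕0⊕1⊕0⊕1 = 0
s2 (pos 2,3,6,7,10,11,14,15,18,19,22,23,26,27,30,31): 1⊕1⊕0⊕1⊕0⊕0⊕1⊕0⊕0⊕1⊕0⊕1⊕1⊕1⊕0⊕1 = 1
s4 (pos 4,5,6,7,12,13,14,15,20,21,22,23,28,29,30,31): 1⊕0⊕0⊕1⊕1⊕1⊕1⊕0⊕0⊕0⊕0⊕1⊕1⊕0⊕0⊕1 = 0
s8 (pos 8,9,10,11,12,13,14,15,24,25,26,27,28,29,30,31): 1⊕0⊕0⊕0⊕1⊕1⊕1⊕0⊕1⊕0⊕1⊕1⊕1⊕0⊕0⊕1 = 1
s16 (pos 16,17,18,19,20,21,22,23,24,25,26,27,28,29,30,31): 1⊕0⊕0⊕1⊕0⊕0⊕0⊕1⊕1⊕0⊕1⊕1⊕1⊕0⊕0⊕1 = 0
Syndrome s16…s1 = 01010 → error at position 10.
Flip position 10: 1111001100011101001000110111001 → 1111001101011101001000110111001
Read data bits from positions 3,5,6,7,9,10,11,12,13,14,15,17,18,19,20,21,22,23,24,25,26,27,28,29,30,31: 10010101110001000110111001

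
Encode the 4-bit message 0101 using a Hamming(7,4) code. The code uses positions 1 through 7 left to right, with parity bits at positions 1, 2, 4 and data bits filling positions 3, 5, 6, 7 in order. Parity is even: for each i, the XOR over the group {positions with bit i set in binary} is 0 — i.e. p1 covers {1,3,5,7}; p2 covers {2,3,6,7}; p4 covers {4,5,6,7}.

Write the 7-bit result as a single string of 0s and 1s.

0100101

Place data at non-parity positions: p1 p2 0 p4 1 0 1
p1 (pos 1,3,5,7): XOR of data positions = 0⊕1⊕1 = 0
p2 (pos 2,3,6,7): XOR of data positions = 0⊕0⊕1 = 1
p4 (pos 4,5,6,7): XOR of data positions = 1⊕0⊕1 = 0
Codeword: 0100101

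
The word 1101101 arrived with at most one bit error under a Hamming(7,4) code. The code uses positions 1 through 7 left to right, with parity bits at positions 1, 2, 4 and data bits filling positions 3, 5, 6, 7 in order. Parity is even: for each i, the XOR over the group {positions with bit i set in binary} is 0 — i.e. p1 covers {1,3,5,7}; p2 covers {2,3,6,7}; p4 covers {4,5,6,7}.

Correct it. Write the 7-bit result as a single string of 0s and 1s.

1101001

s1 (pos 1,3,5,7): 1⊕0⊕1⊕1 = 1
s2 (pos 2,3,6,7): 1⊕0⊕0⊕1 = 0
s4 (pos 4,5,6,7): 1⊕1⊕0⊕1 = 1
Syndrome s4…s1 = 101 → error at position 5.
Flip position 5: 1101101 → 1101001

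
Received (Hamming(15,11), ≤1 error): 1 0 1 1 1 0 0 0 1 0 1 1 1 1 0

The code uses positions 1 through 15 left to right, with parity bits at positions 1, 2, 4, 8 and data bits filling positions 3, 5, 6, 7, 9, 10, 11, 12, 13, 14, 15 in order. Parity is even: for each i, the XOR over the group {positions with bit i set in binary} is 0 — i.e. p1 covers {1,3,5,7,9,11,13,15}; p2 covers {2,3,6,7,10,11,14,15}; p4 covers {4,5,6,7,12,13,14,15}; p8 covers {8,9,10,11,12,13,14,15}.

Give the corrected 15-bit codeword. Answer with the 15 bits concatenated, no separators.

101110001011100

s1 (pos 1,3,5,7,9,11,13,15): 1⊕1⊕1⊕0⊕1⊕1⊕1⊕0 = 0
s2 (pos 2,3,6,7,10,11,14,15): 0⊕1⊕0⊕0⊕0⊕1⊕1⊕0 = 1
s4 (pos 4,5,6,7,12,13,14,15): 1⊕1⊕0⊕0⊕1⊕1⊕1⊕0 = 1
s8 (pos 8,9,10,11,12,13,14,15): 0⊕1⊕0⊕1⊕1⊕1⊕1⊕0 = 1
Syndrome s8…s1 = 1110 → error at position 14.
Flip position 14: 101110001011110 → 101110001011100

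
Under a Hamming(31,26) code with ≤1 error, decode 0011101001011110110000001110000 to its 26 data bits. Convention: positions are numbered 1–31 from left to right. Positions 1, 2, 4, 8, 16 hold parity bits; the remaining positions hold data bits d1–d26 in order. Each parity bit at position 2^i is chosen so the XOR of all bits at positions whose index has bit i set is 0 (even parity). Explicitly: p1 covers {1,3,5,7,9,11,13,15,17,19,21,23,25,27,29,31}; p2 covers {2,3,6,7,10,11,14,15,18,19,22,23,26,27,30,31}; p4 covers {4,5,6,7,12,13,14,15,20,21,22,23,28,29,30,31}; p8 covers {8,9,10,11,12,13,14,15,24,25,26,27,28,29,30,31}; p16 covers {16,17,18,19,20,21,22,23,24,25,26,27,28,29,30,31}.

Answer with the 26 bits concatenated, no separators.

11010101111110100001110000

s1 (pos 1,3,5,7,9,11,13,15,17,19,21,23,25,27,29,31): 0⊕1⊕1⊕1⊕0⊕0⊕1⊕1⊕1⊕0⊕0⊕0⊕1⊕1⊕0⊕0 = 0
s2 (pos 2,3,6,7,10,11,14,15,18,19,22,23,26,27,30,31): 0⊕1⊕0⊕1⊕1⊕0⊕1⊕1⊕1⊕0⊕0⊕0⊕1⊕1⊕0⊕0 = 0
s4 (pos 4,5,6,7,12,13,14,15,20,21,22,23,28,29,30,31): 1⊕1⊕0⊕1⊕1⊕1⊕1⊕1⊕0⊕0⊕0⊕0⊕0⊕0⊕0⊕0 = 1
s8 (pos 8,9,10,11,12,13,14,15,24,25,26,27,28,29,30,31): 0⊕0⊕1⊕0⊕1⊕1⊕1⊕1⊕0⊕1⊕1⊕1⊕0⊕0⊕0⊕0 = 0
s16 (pos 16,17,18,19,20,21,22,23,24,25,26,27,28,29,30,31): 0⊕1⊕1⊕0⊕0⊕0⊕0⊕0⊕0⊕1⊕1⊕1⊕0⊕0⊕0⊕0 = 1
Syndrome s16…s1 = 10100 → error at position 20.
Flip position 20: 0011101001011110110000001110000 → 0011101001011110110100001110000
Read data bits from positions 3,5,6,7,9,10,11,12,13,14,15,17,18,19,20,21,22,23,24,25,26,27,28,29,30,31: 11010101111110100001110000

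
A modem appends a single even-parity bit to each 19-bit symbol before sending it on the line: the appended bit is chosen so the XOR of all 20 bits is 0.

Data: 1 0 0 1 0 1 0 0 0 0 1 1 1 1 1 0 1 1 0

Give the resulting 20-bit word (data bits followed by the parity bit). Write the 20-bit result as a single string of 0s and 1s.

10010100001111101100

XOR of the 19 data bits: 1⊕0⊕0⊕1⊕0⊕1⊕0⊕0⊕0⊕0⊕1⊕1⊕1⊕1⊕1⊕0⊕1⊕1⊕0 = 0
Parity bit = 0 (so all 20 bits XOR to 0).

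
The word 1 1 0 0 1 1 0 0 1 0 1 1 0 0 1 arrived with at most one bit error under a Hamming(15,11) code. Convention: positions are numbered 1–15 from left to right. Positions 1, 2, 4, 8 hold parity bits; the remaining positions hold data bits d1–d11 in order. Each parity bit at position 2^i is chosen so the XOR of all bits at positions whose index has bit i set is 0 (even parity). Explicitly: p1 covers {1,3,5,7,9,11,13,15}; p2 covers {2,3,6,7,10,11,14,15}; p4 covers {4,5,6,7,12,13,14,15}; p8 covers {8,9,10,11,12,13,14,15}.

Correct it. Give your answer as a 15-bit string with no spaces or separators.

010011001011001

s1 (pos 1,3,5,7,9,11,13,15): 1⊕0⊕1⊕0⊕1⊕1⊕0⊕1 = 1
s2 (pos 2,3,6,7,10,11,14,15): 1⊕0⊕1⊕0⊕0⊕1⊕0⊕1 = 0
s4 (pos 4,5,6,7,12,13,14,15): 0⊕1⊕1⊕0⊕1⊕0⊕0⊕1 = 0
s8 (pos 8,9,10,11,12,13,14,15): 0⊕1⊕0⊕1⊕1⊕0⊕0⊕1 = 0
Syndrome s8…s1 = 0001 → error at position 1.
Flip position 1: 110011001011001 → 010011001011001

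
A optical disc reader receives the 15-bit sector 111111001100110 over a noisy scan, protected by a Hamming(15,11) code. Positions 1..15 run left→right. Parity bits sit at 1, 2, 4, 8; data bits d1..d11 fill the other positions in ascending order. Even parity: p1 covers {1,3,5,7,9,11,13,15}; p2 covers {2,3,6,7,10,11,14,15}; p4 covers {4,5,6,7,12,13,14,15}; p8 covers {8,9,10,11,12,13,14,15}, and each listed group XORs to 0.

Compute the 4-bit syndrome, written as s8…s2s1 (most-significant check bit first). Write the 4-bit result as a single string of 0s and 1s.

0111

s1 (pos 1,3,5,7,9,11,13,15): 1⊕1⊕1⊕0⊕1⊕0⊕1⊕0 = 1
s2 (pos 2,3,6,7,10,11,14,15): 1⊕1⊕1⊕0⊕1⊕0⊕1⊕0 = 1
s4 (pos 4,5,6,7,12,13,14,15): 1⊕1⊕1⊕0⊕0⊕1⊕1⊕0 = 1
s8 (pos 8,9,10,11,12,13,14,15): 0⊕1⊕1⊕0⊕0⊕1⊕1⊕0 = 0
Syndrome s8…s1 = 0111 → error at position 7.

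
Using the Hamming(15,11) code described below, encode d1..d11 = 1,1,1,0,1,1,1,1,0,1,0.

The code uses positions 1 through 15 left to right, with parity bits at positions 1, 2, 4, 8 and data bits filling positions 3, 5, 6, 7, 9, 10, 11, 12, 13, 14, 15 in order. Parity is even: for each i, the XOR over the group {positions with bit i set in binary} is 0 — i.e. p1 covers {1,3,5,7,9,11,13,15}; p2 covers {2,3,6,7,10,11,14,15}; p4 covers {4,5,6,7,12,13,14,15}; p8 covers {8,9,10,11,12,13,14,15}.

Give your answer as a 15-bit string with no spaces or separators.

011011011111010

Place data at non-parity positions: p1 p2 1 p4 1 1 0 p8 1 1 1 1 0 1 0
p1 (pos 1,3,5,7,9,11,13,15): XOR of data positions = 1⊕1⊕0⊕1⊕1⊕0⊕0 = 0
p2 (pos 2,3,6,7,10,11,14,15): XOR of data positions = 1⊕1⊕0⊕1⊕1⊕1⊕0 = 1
p4 (pos 4,5,6,7,12,13,14,15): XOR of data positions = 1⊕1⊕0⊕1⊕0⊕1⊕0 = 0
p8 (pos 8,9,10,11,12,13,14,15): XOR of data positions = 1⊕1⊕1⊕1⊕0⊕1⊕0 = 1
Codeword: 011011011111010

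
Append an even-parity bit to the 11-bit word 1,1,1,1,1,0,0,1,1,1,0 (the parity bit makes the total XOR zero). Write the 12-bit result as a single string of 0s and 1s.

XOR of the 11 data bits: 1⊕1⊕1⊕1⊕1⊕0⊕0⊕1⊕1⊕1⊕0 = 0
Parity bit = 0 (so all 12 bits XOR to 0).

111110011100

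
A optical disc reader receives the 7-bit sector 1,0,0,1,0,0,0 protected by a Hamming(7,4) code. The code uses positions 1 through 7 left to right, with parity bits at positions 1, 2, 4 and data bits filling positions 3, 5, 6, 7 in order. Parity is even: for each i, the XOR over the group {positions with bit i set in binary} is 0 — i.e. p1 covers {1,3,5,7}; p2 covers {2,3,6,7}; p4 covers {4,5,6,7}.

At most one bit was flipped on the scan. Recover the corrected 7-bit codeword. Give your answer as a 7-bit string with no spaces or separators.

1001100

s1 (pos 1,3,5,7): 1⊕0⊕0⊕0 = 1
s2 (pos 2,3,6,7): 0⊕0⊕0⊕0 = 0
s4 (pos 4,5,6,7): 1⊕0⊕0⊕0 = 1
Syndrome s4…s1 = 101 → error at position 5.
Flip position 5: 1001000 → 1001100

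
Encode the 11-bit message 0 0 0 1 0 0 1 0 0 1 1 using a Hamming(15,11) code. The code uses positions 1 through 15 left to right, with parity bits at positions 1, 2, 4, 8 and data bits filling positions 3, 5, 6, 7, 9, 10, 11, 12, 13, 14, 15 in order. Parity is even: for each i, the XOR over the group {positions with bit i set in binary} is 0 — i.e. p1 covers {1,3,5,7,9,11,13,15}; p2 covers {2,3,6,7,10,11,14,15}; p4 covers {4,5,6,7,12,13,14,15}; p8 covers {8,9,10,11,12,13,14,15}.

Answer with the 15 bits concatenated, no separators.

Place data at non-parity positions: p1 p2 0 p4 0 0 1 p8 0 0 1 0 0 1 1
p1 (pos 1,3,5,7,9,11,13,15): XOR of data positions = 0⊕0⊕1⊕0⊕1⊕0⊕1 = 1
p2 (pos 2,3,6,7,10,11,14,15): XOR of data positions = 0⊕0⊕1⊕0⊕1⊕1⊕1 = 0
p4 (pos 4,5,6,7,12,13,14,15): XOR of data positions = 0⊕0⊕1⊕0⊕0⊕1⊕1 = 1
p8 (pos 8,9,10,11,12,13,14,15): XOR of data positions = 0⊕0⊕1⊕0⊕0⊕1⊕1 = 1
Codeword: 100100110010011

100100110010011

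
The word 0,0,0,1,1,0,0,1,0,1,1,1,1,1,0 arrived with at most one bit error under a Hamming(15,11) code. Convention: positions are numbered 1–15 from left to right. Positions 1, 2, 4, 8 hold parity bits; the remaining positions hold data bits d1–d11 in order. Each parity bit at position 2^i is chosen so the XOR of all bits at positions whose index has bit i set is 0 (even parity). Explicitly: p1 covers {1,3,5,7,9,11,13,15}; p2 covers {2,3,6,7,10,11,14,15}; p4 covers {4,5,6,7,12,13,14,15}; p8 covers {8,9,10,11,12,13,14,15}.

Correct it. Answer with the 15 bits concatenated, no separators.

s1 (pos 1,3,5,7,9,11,13,15): 0⊕0⊕1⊕0⊕0⊕1⊕1⊕0 = 1
s2 (pos 2,3,6,7,10,11,14,15): 0⊕0⊕0⊕0⊕1⊕1⊕1⊕0 = 1
s4 (pos 4,5,6,7,12,13,14,15): 1⊕1⊕0⊕0⊕1⊕1⊕1⊕0 = 1
s8 (pos 8,9,10,11,12,13,14,15): 1⊕0⊕1⊕1⊕1⊕1⊕1⊕0 = 0
Syndrome s8…s1 = 0111 → error at position 7.
Flip position 7: 000110010111110 → 000110110111110

000110110111110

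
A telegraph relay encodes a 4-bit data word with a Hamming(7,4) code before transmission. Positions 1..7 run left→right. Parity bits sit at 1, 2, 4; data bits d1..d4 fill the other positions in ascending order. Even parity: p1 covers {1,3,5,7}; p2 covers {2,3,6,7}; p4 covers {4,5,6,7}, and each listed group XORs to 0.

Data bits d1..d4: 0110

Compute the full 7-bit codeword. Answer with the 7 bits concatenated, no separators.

1100110

Place data at non-parity positions: p1 p2 0 p4 1 1 0
p1 (pos 1,3,5,7): XOR of data positions = 0⊕1⊕0 = 1
p2 (pos 2,3,6,7): XOR of data positions = 0⊕1⊕0 = 1
p4 (pos 4,5,6,7): XOR of data positions = 1⊕1⊕0 = 0
Codeword: 1100110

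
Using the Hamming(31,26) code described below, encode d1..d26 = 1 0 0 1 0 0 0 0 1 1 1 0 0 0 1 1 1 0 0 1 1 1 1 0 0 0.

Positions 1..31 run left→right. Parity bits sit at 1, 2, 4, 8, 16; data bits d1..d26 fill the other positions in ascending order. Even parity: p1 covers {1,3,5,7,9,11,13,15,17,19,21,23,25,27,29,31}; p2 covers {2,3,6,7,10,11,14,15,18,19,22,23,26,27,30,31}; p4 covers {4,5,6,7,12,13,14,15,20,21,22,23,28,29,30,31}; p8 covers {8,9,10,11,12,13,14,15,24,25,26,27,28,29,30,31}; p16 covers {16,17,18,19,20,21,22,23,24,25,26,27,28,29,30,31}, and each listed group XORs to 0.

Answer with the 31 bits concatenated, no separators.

1110001100001111000111001111000

Place data at non-parity positions: p1 p2 1 p4 0 0 1 p8 0 0 0 0 1 1 1 p16 0 0 0 1 1 1 0 0 1 1 1 1 0 0 0
p1 (pos 1,3,5,7,9,11,13,15,17,19,21,23,25,27,29,31): XOR of data positions = 1⊕0⊕1⊕0⊕0⊕1⊕1⊕0⊕0⊕1⊕0⊕1⊕1⊕0⊕0 = 1
p2 (pos 2,3,6,7,10,11,14,15,18,19,22,23,26,27,30,31): XOR of data positions = 1⊕0⊕1⊕0⊕0⊕1⊕1⊕0⊕0⊕1⊕0⊕1⊕1⊕0⊕0 = 1
p4 (pos 4,5,6,7,12,13,14,15,20,21,22,23,28,29,30,31): XOR of data positions = 0⊕0⊕1⊕0⊕1⊕1⊕1⊕1⊕1⊕1⊕0⊕1⊕0⊕0⊕0 = 0
p8 (pos 8,9,10,11,12,13,14,15,24,25,26,27,28,29,30,31): XOR of data positions = 0⊕0⊕0⊕0⊕1⊕1⊕1⊕0⊕1⊕1⊕1⊕1⊕0⊕0⊕0 = 1
p16 (pos 16,17,18,19,20,21,22,23,24,25,26,27,28,29,30,31): XOR of data positions = 0⊕0⊕0⊕1⊕1⊕1⊕0⊕0⊕1⊕1⊕1⊕1⊕0⊕0⊕0 = 1
Codeword: 1110001100001111000111001111000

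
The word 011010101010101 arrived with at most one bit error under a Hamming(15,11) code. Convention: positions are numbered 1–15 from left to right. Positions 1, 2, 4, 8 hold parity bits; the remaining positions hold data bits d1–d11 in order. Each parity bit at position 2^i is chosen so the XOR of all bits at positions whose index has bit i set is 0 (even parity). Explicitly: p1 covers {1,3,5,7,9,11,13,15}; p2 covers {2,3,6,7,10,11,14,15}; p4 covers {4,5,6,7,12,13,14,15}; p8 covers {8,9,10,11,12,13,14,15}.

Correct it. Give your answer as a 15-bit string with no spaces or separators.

010010101010101

s1 (pos 1,3,5,7,9,11,13,15): 0⊕1⊕1⊕1⊕1⊕1⊕1⊕1 = 1
s2 (pos 2,3,6,7,10,11,14,15): 1⊕1⊕0⊕1⊕0⊕1⊕0⊕1 = 1
s4 (pos 4,5,6,7,12,13,14,15): 0⊕1⊕0⊕1⊕0⊕1⊕0⊕1 = 0
s8 (pos 8,9,10,11,12,13,14,15): 0⊕1⊕0⊕1⊕0⊕1⊕0⊕1 = 0
Syndrome s8…s1 = 0011 → error at position 3.
Flip position 3: 011010101010101 → 010010101010101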